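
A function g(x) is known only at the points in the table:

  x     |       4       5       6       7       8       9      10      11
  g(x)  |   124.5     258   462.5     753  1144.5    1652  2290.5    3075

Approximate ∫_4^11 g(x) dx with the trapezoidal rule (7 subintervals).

8160.25

Δx = 1.
T_7 = (1/2)·[124.5 + 2·258 + 2·462.5 + 2·753 + 2·1144.5 + 2·1652 + 2·2290.5 + 3075] = 8160.25.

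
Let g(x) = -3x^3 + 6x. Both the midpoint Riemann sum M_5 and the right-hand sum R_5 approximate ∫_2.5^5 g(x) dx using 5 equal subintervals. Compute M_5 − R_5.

M_5 = -381.4453125.
R_5 = -465.
M_5 − R_5 = 83.5546875.

83.5546875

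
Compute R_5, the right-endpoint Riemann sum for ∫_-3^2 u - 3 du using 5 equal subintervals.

Δu = (2 − (-3))/5 = 1.
Right endpoints: -2, -1, 0, 1, 2.
f(-2) = -5, f(-1) = -4, f(0) = -3, f(1) = -2, f(2) = -1.
Sum = Δu · [f(-2) + f(-1) + f(0) + f(1) + f(2)].
Sum = -15.

-15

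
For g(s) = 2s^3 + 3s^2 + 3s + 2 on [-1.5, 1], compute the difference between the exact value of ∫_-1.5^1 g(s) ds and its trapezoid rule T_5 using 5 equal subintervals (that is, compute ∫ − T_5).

-0.15625

Exact integral: ∫_-1.5^1 g(s) ds = 5.46875.
T_5 = 5.625.
Error = 5.46875 − 5.625 = -0.15625.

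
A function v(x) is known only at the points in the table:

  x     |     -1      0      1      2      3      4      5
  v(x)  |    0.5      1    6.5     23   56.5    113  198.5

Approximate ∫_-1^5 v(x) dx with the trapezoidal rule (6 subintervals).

299.5

Δx = 1.
T_6 = (1/2)·[0.5 + 2·1 + 2·6.5 + 2·23 + 2·56.5 + 2·113 + 198.5] = 299.5.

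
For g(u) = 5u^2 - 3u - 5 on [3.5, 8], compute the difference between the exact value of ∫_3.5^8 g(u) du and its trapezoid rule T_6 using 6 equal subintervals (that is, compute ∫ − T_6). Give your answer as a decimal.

-2.109375

Exact integral: ∫_3.5^8 g(u) du = 681.75.
T_6 = 683.859375.
Error = 681.75 − 683.859375 = -2.109375.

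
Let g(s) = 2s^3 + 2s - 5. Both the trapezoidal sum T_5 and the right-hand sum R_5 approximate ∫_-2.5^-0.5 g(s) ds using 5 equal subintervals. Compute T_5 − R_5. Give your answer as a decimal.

-7

T_5 = -35.98.
R_5 = -28.98.
T_5 − R_5 = -7.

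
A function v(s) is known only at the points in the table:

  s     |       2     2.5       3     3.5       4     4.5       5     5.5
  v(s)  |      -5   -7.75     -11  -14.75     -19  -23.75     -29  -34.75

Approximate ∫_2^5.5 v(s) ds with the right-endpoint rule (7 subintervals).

Δs = 0.5.
Sum = 0.5·[(-7.75) + (-11) + (-14.75) + (-19) + (-23.75) + (-29) + (-34.75)] = -70.

-70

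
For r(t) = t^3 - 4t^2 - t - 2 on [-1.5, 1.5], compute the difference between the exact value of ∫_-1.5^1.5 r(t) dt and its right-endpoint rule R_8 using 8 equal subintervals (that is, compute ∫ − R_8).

Exact integral: ∫_-1.5^1.5 r(t) dt = -15.
R_8 = -14.578125.
Error = -15 − (-14.578125) = -0.421875.

-0.421875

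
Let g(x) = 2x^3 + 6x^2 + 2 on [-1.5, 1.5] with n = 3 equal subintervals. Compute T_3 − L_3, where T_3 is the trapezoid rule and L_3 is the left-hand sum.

6.75

T_3 = 22.5.
L_3 = 15.75.
T_3 − L_3 = 6.75.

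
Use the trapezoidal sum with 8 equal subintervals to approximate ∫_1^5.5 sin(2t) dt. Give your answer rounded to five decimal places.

Δt = (5.5 − 1)/8 = 0.5625.
f(1) ≈ 0.90930, f(1.5625) ≈ 0.01659, f(2.125) ≈ -0.89499, f(2.6875) ≈ -0.78839, f(3.25) ≈ 0.21512, f(3.8125) ≈ 0.97390, f(4.375) ≈ 0.62472, f(4.9375) ≈ -0.43517, f(5.5) ≈ -0.99999.
T_8 = (Δt/2)·[f(t_0) + 2f(t_1) + ... + 2f(t_{7}) + f(t_8)].
Sum ≈ -0.18763.

-0.18763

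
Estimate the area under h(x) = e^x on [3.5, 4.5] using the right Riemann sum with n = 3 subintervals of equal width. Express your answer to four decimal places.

Δx = (4.5 − 3.5)/3 = 1/3.
Right endpoints: 23/6, 25/6, 4.5.
h(23/6) ≈ 46.2163, h(25/6) ≈ 64.5001, h(4.5) ≈ 90.0171.
Sum = Δx · [h(23/6) + h(25/6) + h(4.5)].
Sum ≈ 66.9112.

66.9112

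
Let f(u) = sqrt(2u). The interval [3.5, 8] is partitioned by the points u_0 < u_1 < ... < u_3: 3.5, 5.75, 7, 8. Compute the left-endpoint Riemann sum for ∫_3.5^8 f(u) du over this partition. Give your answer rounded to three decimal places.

13.934

Subinterval widths: 2.25, 1.25, 1.
Left endpoints: 3.5, 5.75, 7.
f(3.5) ≈ 2.646, f(5.75) ≈ 3.391, f(7) ≈ 3.742.
Sum = Σ Δu_i · f(u_i).
Sum ≈ 13.934.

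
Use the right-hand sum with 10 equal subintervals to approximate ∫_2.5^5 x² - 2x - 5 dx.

6.953125

Δx = (5 − 2.5)/10 = 0.25.
Right endpoints: 2.75, 3, 3.25, 3.5, 3.75, 4, 4.25, 4.5, 4.75, 5.
f(2.75) = -2.9375, f(3) = -2, f(3.25) = -0.9375, f(3.5) = 0.25, f(3.75) = 1.5625, f(4) = 3, f(4.25) = 4.5625, f(4.5) = 6.25, f(4.75) = 8.0625, f(5) = 10.
Sum = Δx · [f(2.75) + f(3) + f(3.25) + ...].
Sum = 6.953125.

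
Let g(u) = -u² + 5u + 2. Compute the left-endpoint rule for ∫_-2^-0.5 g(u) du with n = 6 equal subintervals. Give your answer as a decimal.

Δu = (-0.5 − (-2))/6 = 0.25.
Left endpoints: -2, -1.75, -1.5, -1.25, -1, -0.75.
g(-2) = -12, g(-1.75) = -9.8125, g(-1.5) = -7.75, g(-1.25) = -5.8125, g(-1) = -4, g(-0.75) = -2.3125.
Sum = Δu · [g(-2) + g(-1.75) + g(-1.5) + ...].
Sum = -10.421875.

-10.421875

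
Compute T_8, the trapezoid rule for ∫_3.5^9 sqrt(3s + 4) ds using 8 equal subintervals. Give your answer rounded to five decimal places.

Δs = (9 − 3.5)/8 = 0.6875.
f(3.5) ≈ 3.80789, f(4.1875) ≈ 4.06971, f(4.875) ≈ 4.31567, f(5.5625) ≈ 4.54835, f(6.25) ≈ 4.76970, f(6.9375) ≈ 4.98121, f(7.625) ≈ 5.18411, f(8.3125) ≈ 5.37936, f(9) ≈ 5.56776.
T_8 = (Δs/2)·[f(s_0) + 2f(s_1) + ... + 2f(s_{7}) + f(s_8)].
Sum ≈ 26.08095.

26.08095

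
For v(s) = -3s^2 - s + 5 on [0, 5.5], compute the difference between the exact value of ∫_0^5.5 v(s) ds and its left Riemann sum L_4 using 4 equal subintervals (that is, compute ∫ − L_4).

-60.97265625

Exact integral: ∫_0^5.5 v(s) ds = -154.
L_4 = -93.02734375.
Error = -154 − (-93.02734375) = -60.97265625.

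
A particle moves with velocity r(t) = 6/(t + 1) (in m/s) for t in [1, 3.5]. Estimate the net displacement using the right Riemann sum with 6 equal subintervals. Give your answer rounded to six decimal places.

4.535685

Δt = (3.5 − 1)/6 = 5/12.
Right endpoints: 17/12, 11/6, 2.25, 8/3, 37/12, 3.5.
r(17/12) = 72/29, r(11/6) = 36/17, r(2.25) = 24/13, r(8/3) = 18/11, r(37/12) = 72/49, r(3.5) = 4/3.
Sum = Δt · [r(17/12) + r(11/6) + r(2.25) + ...].
Sum ≈ 4.535685.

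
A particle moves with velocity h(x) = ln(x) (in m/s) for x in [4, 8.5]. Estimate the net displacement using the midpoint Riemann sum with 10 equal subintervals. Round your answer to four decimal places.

Δx = (8.5 − 4)/10 = 0.45.
Midpoints: 4.225, 4.675, 5.125, 5.575, 6.025, 6.475, 6.925, 7.375, 7.825, 8.275.
h(4.225) ≈ 1.4410, h(4.675) ≈ 1.5422, h(5.125) ≈ 1.6341, h(5.575) ≈ 1.7183, h(6.025) ≈ 1.7959, h(6.475) ≈ 1.8679, h(6.925) ≈ 1.9351, h(7.375) ≈ 1.9981, h(7.825) ≈ 2.0573, h(8.275) ≈ 2.1132.
Sum = Δx · [h(4.225) + h(4.675) + h(5.125) + ...].
Sum ≈ 8.1465.

8.1465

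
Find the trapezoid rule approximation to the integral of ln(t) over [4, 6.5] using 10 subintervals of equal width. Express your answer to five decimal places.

Δt = (6.5 − 4)/10 = 0.25.
f(4) ≈ 1.38629, f(4.25) ≈ 1.44692, f(4.5) ≈ 1.50408, f(4.75) ≈ 1.55814, f(5) ≈ 1.60944, f(5.25) ≈ 1.65823, f(5.5) ≈ 1.70475, f(5.75) ≈ 1.74920, f(6) ≈ 1.79176, f(6.25) ≈ 1.83258, f(6.5) ≈ 1.87180.
T_10 = (Δt/2)·[f(t_0) + 2f(t_1) + ... + 2f(t_{9}) + f(t_10)].
Sum ≈ 4.12104.

4.12104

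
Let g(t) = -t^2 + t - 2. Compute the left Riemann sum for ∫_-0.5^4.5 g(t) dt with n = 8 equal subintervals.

Δt = (4.5 − (-0.5))/8 = 0.625.
Left endpoints: -0.5, 0.125, 0.75, 1.375, 2, 2.625, 3.25, 3.875.
g(-0.5) = -2.75, g(0.125) = -1.890625, g(0.75) = -1.8125, g(1.375) = -2.515625, g(2) = -4, g(2.625) = -6.265625, g(3.25) = -9.3125, g(3.875) = -13.140625.
Sum = Δt · [g(-0.5) + g(0.125) + g(0.75) + ...].
Sum = -26.0546875.

-26.0546875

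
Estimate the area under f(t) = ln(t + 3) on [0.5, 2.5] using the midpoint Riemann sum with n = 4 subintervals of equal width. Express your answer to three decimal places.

2.993

Δt = (2.5 − 0.5)/4 = 0.5.
Midpoints: 0.75, 1.25, 1.75, 2.25.
f(0.75) ≈ 1.322, f(1.25) ≈ 1.447, f(1.75) ≈ 1.558, f(2.25) ≈ 1.658.
Sum = Δt · [f(0.75) + f(1.25) + f(1.75) + f(2.25)].
Sum ≈ 2.993.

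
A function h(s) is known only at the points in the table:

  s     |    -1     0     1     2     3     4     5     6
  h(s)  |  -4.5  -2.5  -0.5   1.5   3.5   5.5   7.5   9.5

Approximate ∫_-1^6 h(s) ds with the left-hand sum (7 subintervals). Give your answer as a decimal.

Δs = 1.
Sum = 1·[(-4.5) + (-2.5) + (-0.5) + 1.5 + 3.5 + 5.5 + 7.5] = 10.5.

10.5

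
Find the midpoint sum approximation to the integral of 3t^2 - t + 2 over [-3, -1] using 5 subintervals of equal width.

33.92

Δt = (-1 − (-3))/5 = 0.4.
Midpoints: -2.8, -2.4, -2, -1.6, -1.2.
f(-2.8) = 28.32, f(-2.4) = 21.68, f(-2) = 16, f(-1.6) = 11.28, f(-1.2) = 7.52.
Sum = Δt · [f(-2.8) + f(-2.4) + f(-2) + f(-1.6) + f(-1.2)].
Sum = 33.92.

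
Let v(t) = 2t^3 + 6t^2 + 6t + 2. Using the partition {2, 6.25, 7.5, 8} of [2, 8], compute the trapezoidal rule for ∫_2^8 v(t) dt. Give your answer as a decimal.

Subinterval widths: 4.25, 1.25, 0.5.
v(2) = 54, v(6.25) = 762.15625, v(7.5) = 1228.25, v(8) = 1458.
On each subinterval the trapezoid contributes (Δt_i/2)·[v(t_{i-1}) + v(t_i)].
Sum = 3649.8984375.

3649.8984375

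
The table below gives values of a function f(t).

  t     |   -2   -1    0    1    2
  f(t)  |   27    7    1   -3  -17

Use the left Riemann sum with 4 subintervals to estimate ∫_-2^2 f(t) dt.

Δt = 1.
Sum = 1·[27 + 7 + 1 + (-3)] = 32.

32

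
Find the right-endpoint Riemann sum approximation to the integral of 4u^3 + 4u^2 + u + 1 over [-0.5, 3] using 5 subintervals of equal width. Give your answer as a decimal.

181.86

Δu = (3 − (-0.5))/5 = 0.7.
Right endpoints: 0.2, 0.9, 1.6, 2.3, 3.
f(0.2) = 1.392, f(0.9) = 8.056, f(1.6) = 29.224, f(2.3) = 73.128, f(3) = 148.
Sum = Δu · [f(0.2) + f(0.9) + f(1.6) + f(2.3) + f(3)].
Sum = 181.86.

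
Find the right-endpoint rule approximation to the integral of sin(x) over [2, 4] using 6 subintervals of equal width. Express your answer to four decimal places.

Δx = (4 − 2)/6 = 1/3.
Right endpoints: 7/3, 8/3, 3, 10/3, 11/3, 4.
f(7/3) ≈ 0.7231, f(8/3) ≈ 0.4573, f(3) ≈ 0.1411, f(10/3) ≈ -0.1906, f(11/3) ≈ -0.5013, f(4) ≈ -0.7568.
Sum = Δx · [f(7/3) + f(8/3) + f(3) + ...].
Sum ≈ -0.0424.

-0.0424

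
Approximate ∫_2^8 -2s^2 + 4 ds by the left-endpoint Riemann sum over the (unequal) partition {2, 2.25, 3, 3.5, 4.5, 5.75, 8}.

-218.5

Subinterval widths: 0.25, 0.75, 0.5, 1, 1.25, 2.25.
Left endpoints: 2, 2.25, 3, 3.5, 4.5, 5.75.
f(2) = -4, f(2.25) = -6.125, f(3) = -14, f(3.5) = -20.5, f(4.5) = -36.5, f(5.75) = -62.125.
Sum = Σ Δs_i · f(s_i).
Sum = -218.5.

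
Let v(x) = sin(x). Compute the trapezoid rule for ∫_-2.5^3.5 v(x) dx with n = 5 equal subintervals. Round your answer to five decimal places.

0.11867

Δx = (3.5 − (-2.5))/5 = 1.2.
v(-2.5) ≈ -0.59847, v(-1.3) ≈ -0.96356, v(-0.1) ≈ -0.09983, v(1.1) ≈ 0.89121, v(2.3) ≈ 0.74571, v(3.5) ≈ -0.35078.
T_5 = (Δx/2)·[v(x_0) + 2v(x_1) + ... + 2v(x_{4}) + v(x_5)].
Sum ≈ 0.11867.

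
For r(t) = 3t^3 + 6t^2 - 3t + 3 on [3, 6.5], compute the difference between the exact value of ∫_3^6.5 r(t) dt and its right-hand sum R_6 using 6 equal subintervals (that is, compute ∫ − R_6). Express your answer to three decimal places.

Exact integral: ∫_3^6.5 r(t) dt = 1733.921875.
R_6 ≈ 2015.39540.
Error ≈ 1733.921875 − 2015.39540 ≈ -281.474.

-281.474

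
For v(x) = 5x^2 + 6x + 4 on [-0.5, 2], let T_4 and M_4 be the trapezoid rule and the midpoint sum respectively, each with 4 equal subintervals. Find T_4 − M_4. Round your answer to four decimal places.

1.2207

T_4 = 35.60546875.
M_4 ≈ 34.384766.
T_4 − M_4 ≈ 1.2207.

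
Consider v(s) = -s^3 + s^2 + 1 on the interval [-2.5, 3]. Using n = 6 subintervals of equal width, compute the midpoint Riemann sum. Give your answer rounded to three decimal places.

Δs = (3 − (-2.5))/6 = 11/12.
Midpoints: -49/24, -1.125, -5/24, 17/24, 1.625, 61/24.
v(-49/24) = 189097/13824, v(-1.125) = 1889/512, v(-5/24) = 14549/13824, v(17/24) = 15847/13824, v(1.625) = -333/512, v(61/24) = -123853/13824.
Sum = Δs · [v(-49/24) + v(-1.125) + v(-5/24) + ...].
Sum ≈ 9.128.

9.128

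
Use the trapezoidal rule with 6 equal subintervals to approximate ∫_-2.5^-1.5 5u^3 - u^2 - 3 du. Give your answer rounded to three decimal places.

-49.727

Δu = (-1.5 − (-2.5))/6 = 1/6.
f(-2.5) = -87.375, f(-7/3) = -1943/27, f(-13/6) = -12647/216, f(-2) = -47, f(-11/6) = -8029/216, f(-5/3) = -781/27, f(-1.5) = -22.125.
T_6 = (Δu/2)·[f(u_0) + 2f(u_1) + ... + 2f(u_{5}) + f(u_6)].
Sum ≈ -49.727.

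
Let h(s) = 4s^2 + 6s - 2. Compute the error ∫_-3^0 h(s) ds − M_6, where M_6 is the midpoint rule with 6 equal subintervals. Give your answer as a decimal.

0.25

Exact integral: ∫_-3^0 h(s) ds = 3.
M_6 = 2.75.
Error = 3 − 2.75 = 0.25.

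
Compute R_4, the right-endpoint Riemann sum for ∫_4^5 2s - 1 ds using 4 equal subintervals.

Δs = (5 − 4)/4 = 0.25.
Right endpoints: 4.25, 4.5, 4.75, 5.
f(4.25) = 7.5, f(4.5) = 8, f(4.75) = 8.5, f(5) = 9.
Sum = Δs · [f(4.25) + f(4.5) + f(4.75) + f(5)].
Sum = 8.25.

8.25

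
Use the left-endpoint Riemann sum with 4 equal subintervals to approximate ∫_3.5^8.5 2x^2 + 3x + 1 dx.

Δx = (8.5 − 3.5)/4 = 1.25.
Left endpoints: 3.5, 4.75, 6, 7.25.
f(3.5) = 36, f(4.75) = 60.375, f(6) = 91, f(7.25) = 127.875.
Sum = Δx · [f(3.5) + f(4.75) + f(6) + f(7.25)].
Sum = 394.0625.

394.0625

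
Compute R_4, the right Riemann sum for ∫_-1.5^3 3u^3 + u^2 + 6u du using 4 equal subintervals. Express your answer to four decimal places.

Δu = (3 − (-1.5))/4 = 1.125.
Right endpoints: -0.375, 0.75, 1.875, 3.
f(-0.375) = -1161/512, f(0.75) = 6.328125, f(1.875) = 17685/512, f(3) = 108.
Sum = Δu · [f(-0.375) + f(0.75) + f(1.875) + f(3)].
Sum ≈ 164.9268.

164.9268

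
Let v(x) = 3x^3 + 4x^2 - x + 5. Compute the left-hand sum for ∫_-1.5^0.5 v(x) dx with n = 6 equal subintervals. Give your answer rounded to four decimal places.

Δx = (0.5 − (-1.5))/6 = 1/3.
Left endpoints: -1.5, -7/6, -5/6, -0.5, -1/6, 1/6.
v(-1.5) = 5.375, v(-7/6) = 493/72, v(-5/6) = 6.875, v(-0.5) = 6.125, v(-1/6) = 379/72, v(1/6) = 119/24.
Sum = Δx · [v(-1.5) + v(-7/6) + v(-5/6) + ...].
Sum ≈ 11.8148.

11.8148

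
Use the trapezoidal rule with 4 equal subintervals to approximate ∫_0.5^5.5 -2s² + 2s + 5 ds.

-58.4375

Δs = (5.5 − 0.5)/4 = 1.25.
f(0.5) = 5.5, f(1.75) = 2.375, f(3) = -7, f(4.25) = -22.625, f(5.5) = -44.5.
T_4 = (Δs/2)·[f(s_0) + 2f(s_1) + 2f(s_2) + 2f(s_3) + f(s_4)].
Sum = -58.4375.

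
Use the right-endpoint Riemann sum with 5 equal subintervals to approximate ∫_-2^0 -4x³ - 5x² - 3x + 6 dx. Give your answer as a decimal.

Δx = (0 − (-2))/5 = 0.4.
Right endpoints: -1.6, -1.2, -0.8, -0.4, 0.
f(-1.6) = 14.384, f(-1.2) = 9.312, f(-0.8) = 7.248, f(-0.4) = 6.656, f(0) = 6.
Sum = Δx · [f(-1.6) + f(-1.2) + f(-0.8) + f(-0.4) + f(0)].
Sum = 17.44.

17.44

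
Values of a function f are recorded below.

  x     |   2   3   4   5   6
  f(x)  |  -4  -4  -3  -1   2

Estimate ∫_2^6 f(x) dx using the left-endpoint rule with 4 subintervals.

Δx = 1.
Sum = 1·[(-4) + (-4) + (-3) + (-1)] = -12.

-12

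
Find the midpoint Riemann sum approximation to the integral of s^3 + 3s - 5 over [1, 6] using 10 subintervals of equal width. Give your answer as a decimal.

Δs = (6 − 1)/10 = 0.5.
Midpoints: 1.25, 1.75, 2.25, 2.75, 3.25, 3.75, 4.25, 4.75, 5.25, 5.75.
f(1.25) = 0.703125, f(1.75) = 5.609375, f(2.25) = 13.140625, f(2.75) = 24.046875, f(3.25) = 39.078125, f(3.75) = 58.984375, f(4.25) = 84.515625, f(4.75) = 116.421875, f(5.25) = 155.453125, f(5.75) = 202.359375.
Sum = Δs · [f(1.25) + f(1.75) + f(2.25) + ...].
Sum = 350.15625.

350.15625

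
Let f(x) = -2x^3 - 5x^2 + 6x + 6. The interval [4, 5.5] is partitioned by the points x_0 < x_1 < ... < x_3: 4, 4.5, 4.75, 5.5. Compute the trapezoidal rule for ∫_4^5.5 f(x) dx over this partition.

Subinterval widths: 0.5, 0.25, 0.75.
f(4) = -178, f(4.5) = -250.5, f(4.75) = -292.65625, f(5.5) = -445.
On each subinterval the trapezoid contributes (Δx_i/2)·[f(x_{i-1}) + f(x_i)].
Sum = -451.640625.

-451.640625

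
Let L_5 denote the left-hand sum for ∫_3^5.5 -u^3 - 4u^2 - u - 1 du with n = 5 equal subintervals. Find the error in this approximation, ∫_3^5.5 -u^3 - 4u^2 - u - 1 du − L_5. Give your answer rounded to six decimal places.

Exact integral: ∫_3^5.5 f(u) du ≈ -407.47395833.
L_5 = -352.5.
Error ≈ -407.47395833 − (-352.5) ≈ -54.973958.

-54.973958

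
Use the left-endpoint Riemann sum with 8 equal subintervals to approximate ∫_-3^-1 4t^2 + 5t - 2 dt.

13.5

Δt = (-1 − (-3))/8 = 0.25.
Left endpoints: -3, -2.75, -2.5, -2.25, -2, -1.75, -1.5, -1.25.
f(-3) = 19, f(-2.75) = 14.5, f(-2.5) = 10.5, f(-2.25) = 7, f(-2) = 4, f(-1.75) = 1.5, f(-1.5) = -0.5, f(-1.25) = -2.
Sum = Δt · [f(-3) + f(-2.75) + f(-2.5) + ...].
Sum = 13.5.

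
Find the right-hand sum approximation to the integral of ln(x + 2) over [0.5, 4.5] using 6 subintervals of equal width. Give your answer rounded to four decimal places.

6.1854

Δx = (4.5 − 0.5)/6 = 2/3.
Right endpoints: 7/6, 11/6, 2.5, 19/6, 23/6, 4.5.
f(7/6) ≈ 1.1527, f(11/6) ≈ 1.3437, f(2.5) ≈ 1.5041, f(19/6) ≈ 1.6422, f(23/6) ≈ 1.7636, f(4.5) ≈ 1.8718.
Sum = Δx · [f(7/6) + f(11/6) + f(2.5) + ...].
Sum ≈ 6.1854.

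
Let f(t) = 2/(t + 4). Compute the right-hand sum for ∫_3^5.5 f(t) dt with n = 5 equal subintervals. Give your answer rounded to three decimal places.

0.592

Δt = (5.5 − 3)/5 = 0.5.
Right endpoints: 3.5, 4, 4.5, 5, 5.5.
f(3.5) = 4/15, f(4) = 0.25, f(4.5) = 4/17, f(5) = 2/9, f(5.5) = 4/19.
Sum = Δt · [f(3.5) + f(4) + f(4.5) + f(5) + f(5.5)].
Sum ≈ 0.592.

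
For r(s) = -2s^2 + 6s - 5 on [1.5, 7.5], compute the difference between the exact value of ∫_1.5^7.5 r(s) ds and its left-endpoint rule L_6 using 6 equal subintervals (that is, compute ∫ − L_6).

-34

Exact integral: ∫_1.5^7.5 r(s) ds = -147.
L_6 = -113.
Error = -147 − (-113) = -34.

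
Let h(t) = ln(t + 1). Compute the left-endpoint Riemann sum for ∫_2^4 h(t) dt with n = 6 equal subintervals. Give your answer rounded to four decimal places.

2.6650

Δt = (4 − 2)/6 = 1/3.
Left endpoints: 2, 7/3, 8/3, 3, 10/3, 11/3.
h(2) ≈ 1.0986, h(7/3) ≈ 1.2040, h(8/3) ≈ 1.2993, h(3) ≈ 1.3863, h(10/3) ≈ 1.4663, h(11/3) ≈ 1.5404.
Sum = Δt · [h(2) + h(7/3) + h(8/3) + ...].
Sum ≈ 2.6650.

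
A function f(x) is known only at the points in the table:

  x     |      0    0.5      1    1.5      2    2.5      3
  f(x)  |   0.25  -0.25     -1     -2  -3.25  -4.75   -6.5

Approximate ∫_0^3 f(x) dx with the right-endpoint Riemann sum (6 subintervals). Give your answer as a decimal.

-8.875

Δx = 0.5.
Sum = 0.5·[(-0.25) + (-1) + (-2) + (-3.25) + (-4.75) + (-6.5)] = -8.875.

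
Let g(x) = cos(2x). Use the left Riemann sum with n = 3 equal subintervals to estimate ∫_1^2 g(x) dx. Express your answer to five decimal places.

Δx = (2 − 1)/3 = 1/3.
Left endpoints: 1, 4/3, 5/3.
g(1) ≈ -0.41615, g(4/3) ≈ -0.88933, g(5/3) ≈ -0.98167.
Sum = Δx · [g(1) + g(4/3) + g(5/3)].
Sum ≈ -0.76238.

-0.76238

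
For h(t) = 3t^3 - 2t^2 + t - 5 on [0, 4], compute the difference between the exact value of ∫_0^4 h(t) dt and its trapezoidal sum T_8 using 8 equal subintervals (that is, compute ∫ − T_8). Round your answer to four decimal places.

-2.6667

Exact integral: ∫_0^4 h(t) dt ≈ 137.333333.
T_8 = 140.
Error ≈ 137.333333 − 140 ≈ -2.6667.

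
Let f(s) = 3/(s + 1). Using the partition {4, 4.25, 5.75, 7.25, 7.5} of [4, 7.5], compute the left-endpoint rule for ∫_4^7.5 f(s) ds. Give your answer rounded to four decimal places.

Subinterval widths: 0.25, 1.5, 1.5, 0.25.
Left endpoints: 4, 4.25, 5.75, 7.25.
f(4) = 0.6, f(4.25) = 4/7, f(5.75) = 4/9, f(7.25) = 4/11.
Sum = Σ Δs_i · f(s_i).
Sum ≈ 1.7647.

1.7647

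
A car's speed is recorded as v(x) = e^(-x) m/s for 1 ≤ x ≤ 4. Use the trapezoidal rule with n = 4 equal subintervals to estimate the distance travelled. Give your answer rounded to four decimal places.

0.3658

Δx = (4 − 1)/4 = 0.75.
v(1) ≈ 0.3679, v(1.75) ≈ 0.1738, v(2.5) ≈ 0.0821, v(3.25) ≈ 0.0388, v(4) ≈ 0.0183.
T_4 = (Δx/2)·[v(x_0) + 2v(x_1) + 2v(x_2) + 2v(x_3) + v(x_4)].
Sum ≈ 0.3658.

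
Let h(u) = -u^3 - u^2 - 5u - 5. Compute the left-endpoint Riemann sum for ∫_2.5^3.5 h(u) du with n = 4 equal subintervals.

Δu = (3.5 − 2.5)/4 = 0.25.
Left endpoints: 2.5, 2.75, 3, 3.25.
h(2.5) = -39.375, h(2.75) = -47.109375, h(3) = -56, h(3.25) = -66.140625.
Sum = Δu · [h(2.5) + h(2.75) + h(3) + h(3.25)].
Sum = -52.15625.

-52.15625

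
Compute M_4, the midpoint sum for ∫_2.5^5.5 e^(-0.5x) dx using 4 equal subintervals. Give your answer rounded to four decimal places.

Δx = (5.5 − 2.5)/4 = 0.75.
Midpoints: 2.875, 3.625, 4.375, 5.125.
f(2.875) ≈ 0.2375, f(3.625) ≈ 0.1632, f(4.375) ≈ 0.1122, f(5.125) ≈ 0.0771.
Sum = Δx · [f(2.875) + f(3.625) + f(4.375) + f(5.125)].
Sum ≈ 0.4426.

0.4426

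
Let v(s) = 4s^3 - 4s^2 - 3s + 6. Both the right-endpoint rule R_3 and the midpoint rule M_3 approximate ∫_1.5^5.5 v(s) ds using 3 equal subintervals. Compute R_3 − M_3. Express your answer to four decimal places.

R_3 ≈ 1071.703704.
M_3 ≈ 652.148148.
R_3 − M_3 ≈ 419.5556.

419.5556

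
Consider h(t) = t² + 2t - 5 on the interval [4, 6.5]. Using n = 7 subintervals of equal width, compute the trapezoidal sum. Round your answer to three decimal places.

84.011

Δt = (6.5 − 4)/7 = 5/14.
h(4) = 19, h(61/14) = 4449/196, h(33/7) = 1306/49, h(71/14) = 6049/196, h(38/7) = 1731/49, h(81/14) = 7849/196, h(43/7) = 2206/49, h(6.5) = 50.25.
T_7 = (Δt/2)·[h(t_0) + 2h(t_1) + ... + 2h(t_{6}) + h(t_7)].
Sum ≈ 84.011.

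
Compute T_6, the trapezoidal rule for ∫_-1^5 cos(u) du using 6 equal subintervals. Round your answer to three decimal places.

-0.107

Δu = (5 − (-1))/6 = 1.
f(-1) ≈ 0.540, f(0) ≈ 1.000, f(1) ≈ 0.540, f(2) ≈ -0.416, f(3) ≈ -0.990, f(4) ≈ -0.654, f(5) ≈ 0.284.
T_6 = (Δu/2)·[f(u_0) + 2f(u_1) + ... + 2f(u_{5}) + f(u_6)].
Sum ≈ -0.107.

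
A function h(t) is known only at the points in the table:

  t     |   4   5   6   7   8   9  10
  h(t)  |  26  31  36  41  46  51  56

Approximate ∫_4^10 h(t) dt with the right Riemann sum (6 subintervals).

Δt = 1.
Sum = 1·[31 + 36 + 41 + 46 + 51 + 56] = 261.

261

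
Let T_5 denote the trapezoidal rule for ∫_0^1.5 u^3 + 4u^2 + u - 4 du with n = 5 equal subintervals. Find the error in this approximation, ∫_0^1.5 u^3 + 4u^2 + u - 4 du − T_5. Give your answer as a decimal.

Exact integral: ∫_0^1.5 f(u) du = 0.890625.
T_5 = 1.03125.
Error = 0.890625 − 1.03125 = -0.140625.

-0.140625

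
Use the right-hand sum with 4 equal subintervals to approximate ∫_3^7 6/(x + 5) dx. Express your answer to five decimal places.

Δx = (7 − 3)/4 = 1.
Right endpoints: 4, 5, 6, 7.
f(4) = 2/3, f(5) = 0.6, f(6) = 6/11, f(7) = 0.5.
Sum = Δx · [f(4) + f(5) + f(6) + f(7)].
Sum ≈ 2.31212.

2.31212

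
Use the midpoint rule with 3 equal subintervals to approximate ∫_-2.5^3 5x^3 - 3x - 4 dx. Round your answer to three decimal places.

20.520

Δx = (3 − (-2.5))/3 = 11/6.
Midpoints: -19/12, 0.25, 25/12.
f(-19/12) = -32999/1728, f(0.25) = -4.671875, f(25/12) = 60413/1728.
Sum = Δx · [f(-19/12) + f(0.25) + f(25/12)].
Sum ≈ 20.520.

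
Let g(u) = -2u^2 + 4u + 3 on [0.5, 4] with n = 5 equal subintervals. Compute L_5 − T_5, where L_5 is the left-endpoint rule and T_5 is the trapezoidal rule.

6.125

L_5 = 4.97.
T_5 = -1.155.
L_5 − T_5 = 6.125.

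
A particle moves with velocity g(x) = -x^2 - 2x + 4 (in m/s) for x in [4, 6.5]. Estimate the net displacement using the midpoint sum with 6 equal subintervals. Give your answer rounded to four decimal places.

Δx = (6.5 − 4)/6 = 5/12.
Midpoints: 101/24, 4.625, 121/24, 131/24, 5.875, 151/24.
g(101/24) = -12745/576, g(4.625) = -26.640625, g(121/24) = -18145/576, g(131/24) = -21145/576, g(5.875) = -42.265625, g(151/24) = -27745/576.
Sum = Δx · [g(101/24) + g(4.625) + g(121/24) + ...].
Sum ≈ -86.4222.

-86.4222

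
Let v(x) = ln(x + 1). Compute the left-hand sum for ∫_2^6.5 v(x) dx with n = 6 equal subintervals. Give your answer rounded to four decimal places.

Δx = (6.5 − 2)/6 = 0.75.
Left endpoints: 2, 2.75, 3.5, 4.25, 5, 5.75.
v(2) ≈ 1.0986, v(2.75) ≈ 1.3218, v(3.5) ≈ 1.5041, v(4.25) ≈ 1.6582, v(5) ≈ 1.7918, v(5.75) ≈ 1.9095.
Sum = Δx · [v(2) + v(2.75) + v(3.5) + ...].
Sum ≈ 6.9630.

6.9630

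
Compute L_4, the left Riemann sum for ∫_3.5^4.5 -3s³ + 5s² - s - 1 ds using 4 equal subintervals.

Δs = (4.5 − 3.5)/4 = 0.25.
Left endpoints: 3.5, 3.75, 4, 4.25.
f(3.5) = -71.875, f(3.75) = -92.640625, f(4) = -117, f(4.25) = -145.234375.
Sum = Δs · [f(3.5) + f(3.75) + f(4) + f(4.25)].
Sum = -106.6875.

-106.6875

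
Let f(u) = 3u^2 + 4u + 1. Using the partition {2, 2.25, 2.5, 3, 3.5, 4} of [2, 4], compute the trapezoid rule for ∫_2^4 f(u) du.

82.203125

Subinterval widths: 0.25, 0.25, 0.5, 0.5, 0.5.
f(2) = 21, f(2.25) = 25.1875, f(2.5) = 29.75, f(3) = 40, f(3.5) = 51.75, f(4) = 65.
On each subinterval the trapezoid contributes (Δu_i/2)·[f(u_{i-1}) + f(u_i)].
Sum = 82.203125.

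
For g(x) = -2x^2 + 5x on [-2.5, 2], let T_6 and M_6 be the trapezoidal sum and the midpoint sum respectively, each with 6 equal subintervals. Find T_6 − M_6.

T_6 = -22.21875.
M_6 = -20.953125.
T_6 − M_6 = -1.265625.

-1.265625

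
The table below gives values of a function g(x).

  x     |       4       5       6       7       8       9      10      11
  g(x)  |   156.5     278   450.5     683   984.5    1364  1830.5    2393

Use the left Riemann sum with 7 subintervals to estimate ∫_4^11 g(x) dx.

5747

Δx = 1.
Sum = 1·[156.5 + 278 + 450.5 + 683 + 984.5 + 1364 + 1830.5] = 5747.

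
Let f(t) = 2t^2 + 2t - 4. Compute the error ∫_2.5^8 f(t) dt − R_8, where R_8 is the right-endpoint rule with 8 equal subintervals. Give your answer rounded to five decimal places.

-44.35091

Exact integral: ∫_2.5^8 f(t) dt ≈ 366.6666667.
R_8 ≈ 411.0175781.
Error ≈ 366.6666667 − 411.0175781 ≈ -44.35091.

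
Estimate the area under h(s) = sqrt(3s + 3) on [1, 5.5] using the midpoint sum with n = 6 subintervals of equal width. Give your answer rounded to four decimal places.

15.8758

Δs = (5.5 − 1)/6 = 0.75.
Midpoints: 1.375, 2.125, 2.875, 3.625, 4.375, 5.125.
h(1.375) ≈ 2.6693, h(2.125) ≈ 3.0619, h(2.875) ≈ 3.4095, h(3.625) ≈ 3.7249, h(4.375) ≈ 4.0156, h(5.125) ≈ 4.2866.
Sum = Δs · [h(1.375) + h(2.125) + h(2.875) + ...].
Sum ≈ 15.8758.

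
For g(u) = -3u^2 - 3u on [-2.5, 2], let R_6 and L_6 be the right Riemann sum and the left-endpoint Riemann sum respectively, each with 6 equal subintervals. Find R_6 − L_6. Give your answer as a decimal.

R_6 = -24.046875.
L_6 = -18.984375.
R_6 − L_6 = -5.0625.

-5.0625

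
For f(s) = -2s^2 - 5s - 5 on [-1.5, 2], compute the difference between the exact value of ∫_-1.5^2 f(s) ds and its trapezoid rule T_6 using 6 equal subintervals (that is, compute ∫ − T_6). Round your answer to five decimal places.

0.39699

Exact integral: ∫_-1.5^2 f(s) ds ≈ -29.4583333.
T_6 ≈ -29.8553241.
Error ≈ -29.4583333 − (-29.8553241) ≈ 0.39699.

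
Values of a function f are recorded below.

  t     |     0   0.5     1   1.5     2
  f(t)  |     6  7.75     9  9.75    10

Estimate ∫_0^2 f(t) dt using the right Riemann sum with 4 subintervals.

Δt = 0.5.
Sum = 0.5·[7.75 + 9 + 9.75 + 10] = 18.25.

18.25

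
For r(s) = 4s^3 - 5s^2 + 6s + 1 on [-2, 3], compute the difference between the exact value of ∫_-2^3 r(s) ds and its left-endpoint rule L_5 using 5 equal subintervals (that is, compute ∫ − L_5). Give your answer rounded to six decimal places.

71.666667

Exact integral: ∫_-2^3 r(s) ds ≈ 26.66666667.
L_5 = -45.
Error ≈ 26.66666667 − (-45) ≈ 71.666667.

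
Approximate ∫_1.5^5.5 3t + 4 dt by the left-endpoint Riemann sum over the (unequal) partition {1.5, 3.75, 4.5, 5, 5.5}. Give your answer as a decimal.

48.8125

Subinterval widths: 2.25, 0.75, 0.5, 0.5.
Left endpoints: 1.5, 3.75, 4.5, 5.
f(1.5) = 8.5, f(3.75) = 15.25, f(4.5) = 17.5, f(5) = 19.
Sum = Σ Δt_i · f(t_i).
Sum = 48.8125.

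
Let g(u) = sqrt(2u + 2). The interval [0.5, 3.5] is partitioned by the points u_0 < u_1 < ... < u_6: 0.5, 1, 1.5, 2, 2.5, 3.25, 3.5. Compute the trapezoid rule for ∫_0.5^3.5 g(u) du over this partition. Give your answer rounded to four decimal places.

Subinterval widths: 0.5, 0.5, 0.5, 0.5, 0.75, 0.25.
g(0.5) ≈ 1.7321, g(1) ≈ 2.0000, g(1.5) ≈ 2.2361, g(2) ≈ 2.4495, g(2.5) ≈ 2.6458, g(3.25) ≈ 2.9155, g(3.5) ≈ 3.0000.
On each subinterval the trapezoid contributes (Δu_i/2)·[g(u_{i-1}) + g(u_i)].
Sum ≈ 7.2621.

7.2621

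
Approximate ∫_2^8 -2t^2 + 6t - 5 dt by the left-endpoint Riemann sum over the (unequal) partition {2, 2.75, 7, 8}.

-77.15625

Subinterval widths: 0.75, 4.25, 1.
Left endpoints: 2, 2.75, 7.
f(2) = -1, f(2.75) = -3.625, f(7) = -61.
Sum = Σ Δt_i · f(t_i).
Sum = -77.15625.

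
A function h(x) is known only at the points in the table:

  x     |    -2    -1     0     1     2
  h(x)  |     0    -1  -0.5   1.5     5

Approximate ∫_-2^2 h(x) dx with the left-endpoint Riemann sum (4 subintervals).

Δx = 1.
Sum = 1·[0 + (-1) + (-0.5) + 1.5] = 0.

0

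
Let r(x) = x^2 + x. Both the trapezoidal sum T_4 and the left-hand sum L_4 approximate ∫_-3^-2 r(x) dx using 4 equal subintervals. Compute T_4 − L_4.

-0.5

T_4 = 3.84375.
L_4 = 4.34375.
T_4 − L_4 = -0.5.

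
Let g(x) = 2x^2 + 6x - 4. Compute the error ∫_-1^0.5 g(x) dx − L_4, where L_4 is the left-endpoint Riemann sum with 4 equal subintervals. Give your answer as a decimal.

1.3359375

Exact integral: ∫_-1^0.5 g(x) dx = -7.5.
L_4 = -8.8359375.
Error = -7.5 − (-8.8359375) = 1.3359375.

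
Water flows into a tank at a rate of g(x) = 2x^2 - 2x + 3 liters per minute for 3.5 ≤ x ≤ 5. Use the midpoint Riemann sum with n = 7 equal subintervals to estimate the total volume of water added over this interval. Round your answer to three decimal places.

46.489

Δx = (5 − 3.5)/7 = 3/14.
Midpoints: 101/28, 107/28, 113/28, 4.25, 125/28, 131/28, 137/28.
g(101/28) = 8549/392, g(107/28) = 9629/392, g(113/28) = 10781/392, g(4.25) = 30.625, g(125/28) = 13301/392, g(131/28) = 14669/392, g(137/28) = 16109/392.
Sum = Δx · [g(101/28) + g(107/28) + g(113/28) + ...].
Sum ≈ 46.489.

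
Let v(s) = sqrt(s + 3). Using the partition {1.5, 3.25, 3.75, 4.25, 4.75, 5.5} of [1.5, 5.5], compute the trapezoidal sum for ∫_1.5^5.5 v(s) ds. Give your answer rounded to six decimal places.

Subinterval widths: 1.75, 0.5, 0.5, 0.5, 0.75.
v(1.5) ≈ 2.121320, v(3.25) ≈ 2.500000, v(3.75) ≈ 2.598076, v(4.25) ≈ 2.692582, v(4.75) ≈ 2.783882, v(5.5) ≈ 2.915476.
On each subinterval the trapezoid contributes (Δs_i/2)·[v(s_{i-1}) + v(s_i)].
Sum ≈ 10.147214.

10.147214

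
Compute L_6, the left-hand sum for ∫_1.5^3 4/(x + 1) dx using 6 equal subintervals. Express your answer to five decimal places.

1.95704

Δx = (3 − 1.5)/6 = 0.25.
Left endpoints: 1.5, 1.75, 2, 2.25, 2.5, 2.75.
f(1.5) = 1.6, f(1.75) = 16/11, f(2) = 4/3, f(2.25) = 16/13, f(2.5) = 8/7, f(2.75) = 16/15.
Sum = Δx · [f(1.5) + f(1.75) + f(2) + ...].
Sum ≈ 1.95704.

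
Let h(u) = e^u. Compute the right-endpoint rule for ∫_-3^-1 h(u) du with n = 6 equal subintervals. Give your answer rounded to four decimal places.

Δu = (-1 − (-3))/6 = 1/3.
Right endpoints: -8/3, -7/3, -2, -5/3, -4/3, -1.
h(-8/3) ≈ 0.0695, h(-7/3) ≈ 0.0970, h(-2) ≈ 0.1353, h(-5/3) ≈ 0.1889, h(-4/3) ≈ 0.2636, h(-1) ≈ 0.3679.
Sum = Δu · [h(-8/3) + h(-7/3) + h(-2) + ...].
Sum ≈ 0.3740.

0.3740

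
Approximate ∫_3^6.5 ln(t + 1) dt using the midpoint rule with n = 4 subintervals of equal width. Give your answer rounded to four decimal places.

Δt = (6.5 − 3)/4 = 0.875.
Midpoints: 3.4375, 4.3125, 5.1875, 6.0625.
f(3.4375) ≈ 1.4901, f(4.3125) ≈ 1.6701, f(5.1875) ≈ 1.8225, f(6.0625) ≈ 1.9548.
Sum = Δt · [f(3.4375) + f(4.3125) + f(5.1875) + f(6.0625)].
Sum ≈ 6.0703.

6.0703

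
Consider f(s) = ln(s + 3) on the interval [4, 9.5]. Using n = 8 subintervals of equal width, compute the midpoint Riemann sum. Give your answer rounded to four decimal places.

Δs = (9.5 − 4)/8 = 0.6875.
Midpoints: 4.34375, 5.03125, 5.71875, 6.40625, 7.09375, 7.78125, 8.46875, 9.15625.
f(4.34375) ≈ 1.9938, f(5.03125) ≈ 2.0833, f(5.71875) ≈ 2.1655, f(6.40625) ≈ 2.2414, f(7.09375) ≈ 2.3119, f(7.78125) ≈ 2.3778, f(8.46875) ≈ 2.4396, f(9.15625) ≈ 2.4978.
Sum = Δs · [f(4.34375) + f(5.03125) + f(5.71875) + ...].
Sum ≈ 12.4515.

12.4515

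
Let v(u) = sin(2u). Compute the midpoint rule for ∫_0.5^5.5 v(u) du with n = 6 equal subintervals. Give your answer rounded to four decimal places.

0.3017

Δu = (5.5 − 0.5)/6 = 5/6.
Midpoints: 11/12, 1.75, 31/12, 41/12, 4.25, 61/12.
v(11/12) ≈ 0.9657, v(1.75) ≈ -0.3508, v(31/12) ≈ -0.8986, v(41/12) ≈ 0.5228, v(4.25) ≈ 0.7985, v(61/12) ≈ -0.6757.
Sum = Δu · [v(11/12) + v(1.75) + v(31/12) + ...].
Sum ≈ 0.3017.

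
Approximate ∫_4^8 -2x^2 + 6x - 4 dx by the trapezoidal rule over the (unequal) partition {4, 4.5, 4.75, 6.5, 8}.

-173.625

Subinterval widths: 0.5, 0.25, 1.75, 1.5.
f(4) = -12, f(4.5) = -17.5, f(4.75) = -20.625, f(6.5) = -49.5, f(8) = -84.
On each subinterval the trapezoid contributes (Δx_i/2)·[f(x_{i-1}) + f(x_i)].
Sum = -173.625.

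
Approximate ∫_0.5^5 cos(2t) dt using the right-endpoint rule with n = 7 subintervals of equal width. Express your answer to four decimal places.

-1.0379

Δt = (5 − 0.5)/7 = 9/14.
Right endpoints: 8/7, 25/14, 17/7, 43/14, 26/7, 61/14, 5.
f(8/7) ≈ -0.6556, f(25/14) ≈ -0.9090, f(17/7) ≈ 0.1442, f(43/14) ≈ 0.9902, f(26/7) ≈ 0.4127, f(61/14) ≈ -0.7580, f(5) ≈ -0.8391.
Sum = Δt · [f(8/7) + f(25/14) + f(17/7) + ...].
Sum ≈ -1.0379.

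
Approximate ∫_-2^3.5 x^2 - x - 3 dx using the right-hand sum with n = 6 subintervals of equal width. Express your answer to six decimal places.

Δx = (3.5 − (-2))/6 = 11/12.
Right endpoints: -13/12, -1/6, 0.75, 5/3, 31/12, 3.5.
f(-13/12) = -107/144, f(-1/6) = -101/36, f(0.75) = -3.1875, f(5/3) = -17/9, f(31/12) = 157/144, f(3.5) = 5.75.
Sum = Δx · [f(-13/12) + f(-1/6) + f(0.75) + ...].
Sum ≈ -1.635995.

-1.635995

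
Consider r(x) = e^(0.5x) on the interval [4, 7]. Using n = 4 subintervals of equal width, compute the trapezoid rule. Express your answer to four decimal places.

Δx = (7 − 4)/4 = 0.75.
r(4) ≈ 7.3891, r(4.75) ≈ 10.7510, r(5.5) ≈ 15.6426, r(6.25) ≈ 22.7599, r(7) ≈ 33.1155.
T_4 = (Δx/2)·[r(x_0) + 2r(x_1) + 2r(x_2) + 2r(x_3) + r(x_4)].
Sum ≈ 52.0543.

52.0543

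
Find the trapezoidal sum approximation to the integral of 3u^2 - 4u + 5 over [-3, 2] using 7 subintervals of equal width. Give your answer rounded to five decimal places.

Δu = (2 − (-3))/7 = 5/7.
f(-3) = 44, f(-16/7) = 1461/49, f(-11/7) = 916/49, f(-6/7) = 521/49, f(-1/7) = 276/49, f(4/7) = 181/49, f(9/7) = 236/49, f(2) = 9.
T_7 = (Δu/2)·[f(u_0) + 2f(u_1) + ... + 2f(u_{6}) + f(u_7)].
Sum ≈ 71.27551.

71.27551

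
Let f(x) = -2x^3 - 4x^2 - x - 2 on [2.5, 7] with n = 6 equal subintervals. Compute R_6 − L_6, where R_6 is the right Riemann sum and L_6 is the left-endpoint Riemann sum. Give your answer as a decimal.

R_6 = -1972.8984375.
L_6 = -1350.2109375.
R_6 − L_6 = -622.6875.

-622.6875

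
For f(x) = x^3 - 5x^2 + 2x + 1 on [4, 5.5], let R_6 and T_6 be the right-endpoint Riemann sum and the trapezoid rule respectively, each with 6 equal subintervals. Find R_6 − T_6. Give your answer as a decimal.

R_6 = 14.30078125.
T_6 = 10.03515625.
R_6 − T_6 = 4.265625.

4.265625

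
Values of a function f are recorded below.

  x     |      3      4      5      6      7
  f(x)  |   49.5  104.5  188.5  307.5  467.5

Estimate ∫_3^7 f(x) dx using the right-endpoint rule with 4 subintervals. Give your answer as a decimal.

1068

Δx = 1.
Sum = 1·[104.5 + 188.5 + 307.5 + 467.5] = 1068.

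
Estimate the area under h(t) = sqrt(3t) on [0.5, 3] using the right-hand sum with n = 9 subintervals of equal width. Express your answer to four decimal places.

5.8337

Δt = (3 − 0.5)/9 = 5/18.
Right endpoints: 7/9, 19/18, 4/3, 29/18, 17/9, 13/6, 22/9, 49/18, 3.
h(7/9) ≈ 1.5275, h(19/18) ≈ 1.7795, h(4/3) ≈ 2.0000, h(29/18) ≈ 2.1985, h(17/9) ≈ 2.3805, h(13/6) ≈ 2.5495, h(22/9) ≈ 2.7080, h(49/18) ≈ 2.8577, h(3) ≈ 3.0000.
Sum = Δt · [h(7/9) + h(19/18) + h(4/3) + ...].
Sum ≈ 5.8337.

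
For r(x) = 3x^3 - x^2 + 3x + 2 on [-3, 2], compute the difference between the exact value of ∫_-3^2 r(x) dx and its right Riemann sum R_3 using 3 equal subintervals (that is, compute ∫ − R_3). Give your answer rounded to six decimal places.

Exact integral: ∫_-3^2 r(x) dx ≈ -57.91666667.
R_3 ≈ 33.51851852.
Error ≈ -57.91666667 − 33.51851852 ≈ -91.435185.

-91.435185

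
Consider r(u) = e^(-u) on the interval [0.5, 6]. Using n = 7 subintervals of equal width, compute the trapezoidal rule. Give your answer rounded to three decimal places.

0.635

Δu = (6 − 0.5)/7 = 11/14.
r(0.5) ≈ 0.607, r(9/7) ≈ 0.276, r(29/14) ≈ 0.126, r(20/7) ≈ 0.057, r(51/14) ≈ 0.026, r(31/7) ≈ 0.012, r(73/14) ≈ 0.005, r(6) ≈ 0.002.
T_7 = (Δu/2)·[r(u_0) + 2r(u_1) + ... + 2r(u_{6}) + r(u_7)].
Sum ≈ 0.635.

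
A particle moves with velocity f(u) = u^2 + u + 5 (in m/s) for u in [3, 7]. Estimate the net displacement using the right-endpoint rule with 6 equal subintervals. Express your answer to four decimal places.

160.2963

Δu = (7 − 3)/6 = 2/3.
Right endpoints: 11/3, 13/3, 5, 17/3, 19/3, 7.
f(11/3) = 199/9, f(13/3) = 253/9, f(5) = 35, f(17/3) = 385/9, f(19/3) = 463/9, f(7) = 61.
Sum = Δu · [f(11/3) + f(13/3) + f(5) + ...].
Sum ≈ 160.2963.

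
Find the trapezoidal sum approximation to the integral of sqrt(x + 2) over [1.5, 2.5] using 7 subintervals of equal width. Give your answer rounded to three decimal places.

Δx = (2.5 − 1.5)/7 = 1/7.
f(1.5) ≈ 1.871, f(23/14) ≈ 1.909, f(25/14) ≈ 1.946, f(27/14) ≈ 1.982, f(29/14) ≈ 2.018, f(31/14) ≈ 2.053, f(33/14) ≈ 2.087, f(2.5) ≈ 2.121.
T_7 = (Δx/2)·[f(x_0) + 2f(x_1) + ... + 2f(x_{6}) + f(x_7)].
Sum ≈ 1.999.

1.999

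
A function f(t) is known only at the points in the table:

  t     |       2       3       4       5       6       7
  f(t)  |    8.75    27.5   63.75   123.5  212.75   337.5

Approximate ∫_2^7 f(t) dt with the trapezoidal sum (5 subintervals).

Δt = 1.
T_5 = (1/2)·[8.75 + 2·27.5 + 2·63.75 + 2·123.5 + 2·212.75 + 337.5] = 600.625.

600.625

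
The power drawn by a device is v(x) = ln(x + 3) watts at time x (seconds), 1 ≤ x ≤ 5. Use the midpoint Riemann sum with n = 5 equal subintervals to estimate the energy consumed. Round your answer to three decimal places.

7.094

Δx = (5 − 1)/5 = 0.8.
Midpoints: 1.4, 2.2, 3, 3.8, 4.6.
v(1.4) ≈ 1.482, v(2.2) ≈ 1.649, v(3) ≈ 1.792, v(3.8) ≈ 1.917, v(4.6) ≈ 2.028.
Sum = Δx · [v(1.4) + v(2.2) + v(3) + v(3.8) + v(4.6)].
Sum ≈ 7.094.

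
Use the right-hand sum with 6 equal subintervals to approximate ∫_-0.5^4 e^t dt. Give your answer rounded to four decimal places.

76.7459

Δt = (4 − (-0.5))/6 = 0.75.
Right endpoints: 0.25, 1, 1.75, 2.5, 3.25, 4.
f(0.25) ≈ 1.2840, f(1) ≈ 2.7183, f(1.75) ≈ 5.7546, f(2.5) ≈ 12.1825, f(3.25) ≈ 25.7903, f(4) ≈ 54.5982.
Sum = Δt · [f(0.25) + f(1) + f(1.75) + ...].
Sum ≈ 76.7459.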